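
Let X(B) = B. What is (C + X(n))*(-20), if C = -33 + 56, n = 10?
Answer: -660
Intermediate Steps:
C = 23
(C + X(n))*(-20) = (23 + 10)*(-20) = 33*(-20) = -660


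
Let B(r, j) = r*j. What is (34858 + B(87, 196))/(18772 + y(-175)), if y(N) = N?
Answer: 51910/18597 ≈ 2.7913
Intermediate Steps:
B(r, j) = j*r
(34858 + B(87, 196))/(18772 + y(-175)) = (34858 + 196*87)/(18772 - 175) = (34858 + 17052)/18597 = 51910*(1/18597) = 51910/18597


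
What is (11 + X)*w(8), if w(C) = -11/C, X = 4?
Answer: -165/8 ≈ -20.625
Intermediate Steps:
(11 + X)*w(8) = (11 + 4)*(-11/8) = 15*(-11*⅛) = 15*(-11/8) = -165/8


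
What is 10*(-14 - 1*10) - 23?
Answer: -263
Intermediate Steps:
10*(-14 - 1*10) - 23 = 10*(-14 - 10) - 23 = 10*(-24) - 23 = -240 - 23 = -263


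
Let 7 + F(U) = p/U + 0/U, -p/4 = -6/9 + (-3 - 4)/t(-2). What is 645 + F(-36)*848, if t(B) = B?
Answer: -135649/27 ≈ -5024.0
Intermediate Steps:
p = -34/3 (p = -4*(-6/9 + (-3 - 4)/(-2)) = -4*(-6*⅑ - 7*(-½)) = -4*(-⅔ + 7/2) = -4*17/6 = -34/3 ≈ -11.333)
F(U) = -7 - 34/(3*U) (F(U) = -7 + (-34/(3*U) + 0/U) = -7 + (-34/(3*U) + 0) = -7 - 34/(3*U))
645 + F(-36)*848 = 645 + (-7 - 34/3/(-36))*848 = 645 + (-7 - 34/3*(-1/36))*848 = 645 + (-7 + 17/54)*848 = 645 - 361/54*848 = 645 - 153064/27 = -135649/27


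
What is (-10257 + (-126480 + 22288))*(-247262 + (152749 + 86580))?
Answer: 907923917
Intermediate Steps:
(-10257 + (-126480 + 22288))*(-247262 + (152749 + 86580)) = (-10257 - 104192)*(-247262 + 239329) = -114449*(-7933) = 907923917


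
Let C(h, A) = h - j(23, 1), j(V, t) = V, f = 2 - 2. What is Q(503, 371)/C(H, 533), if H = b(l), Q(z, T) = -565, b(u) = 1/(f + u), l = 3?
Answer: 1695/68 ≈ 24.926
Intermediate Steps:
f = 0
b(u) = 1/u (b(u) = 1/(0 + u) = 1/u)
H = 1/3 ≈ 0.33333
C(h, A) = -23 + h (C(h, A) = h - 1*23 = h - 23 = -23 + h)
Q(503, 371)/C(H, 533) = -565/(-23 + 1/3) = -565/(-68/3) = -565*(-3/68) = 1695/68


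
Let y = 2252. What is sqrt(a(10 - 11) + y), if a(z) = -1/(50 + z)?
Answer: sqrt(110347)/7 ≈ 47.455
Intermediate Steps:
sqrt(a(10 - 11) + y) = sqrt(-1/(50 + (10 - 11)) + 2252) = sqrt(-1/(50 - 1) + 2252) = sqrt(-1/49 + 2252) = sqrt(110347/49) = sqrt(110347)/7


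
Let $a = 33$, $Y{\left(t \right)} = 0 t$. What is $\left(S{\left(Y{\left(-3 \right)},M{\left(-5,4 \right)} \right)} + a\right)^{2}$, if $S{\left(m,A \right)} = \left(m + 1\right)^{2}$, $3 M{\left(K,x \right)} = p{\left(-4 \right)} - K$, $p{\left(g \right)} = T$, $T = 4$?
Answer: $1156$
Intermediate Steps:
$Y{\left(t \right)} = 0$
$p{\left(g \right)} = 4$
$M{\left(K,x \right)} = \frac{4}{3} - \frac{K}{3}$ ($M{\left(K,x \right)} = \frac{4 - K}{3} = \frac{4}{3} - \frac{K}{3}$)
$S{\left(m,A \right)} = \left(1 + m\right)^{2}$
$\left(S{\left(Y{\left(-3 \right)},M{\left(-5,4 \right)} \right)} + a\right)^{2} = \left(\left(1 + 0\right)^{2} + 33\right)^{2} = \left(1^{2} + 33\right)^{2} = \left(1 + 33\right)^{2} = 34^{2} = 1156$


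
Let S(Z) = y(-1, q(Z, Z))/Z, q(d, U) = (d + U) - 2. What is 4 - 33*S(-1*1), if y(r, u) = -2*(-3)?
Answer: 202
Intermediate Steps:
q(d, U) = -2 + U + d (q(d, U) = (U + d) - 2 = -2 + U + d)
y(r, u) = 6
S(Z) = 6/Z
4 - 33*S(-1*1) = 4 - 198/((-1*1)) = 4 - 198/(-1) = 4 - 198*(-1) = 4 - 33*(-6) = 4 + 198 = 202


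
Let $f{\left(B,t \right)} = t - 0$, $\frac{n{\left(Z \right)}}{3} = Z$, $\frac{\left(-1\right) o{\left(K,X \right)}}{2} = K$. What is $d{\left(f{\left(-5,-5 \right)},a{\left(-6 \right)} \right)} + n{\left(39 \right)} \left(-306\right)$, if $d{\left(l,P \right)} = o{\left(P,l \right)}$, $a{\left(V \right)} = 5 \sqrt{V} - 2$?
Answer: $-35798 - 10 i \sqrt{6} \approx -35798.0 - 24.495 i$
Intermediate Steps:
$o{\left(K,X \right)} = - 2 K$
$n{\left(Z \right)} = 3 Z$
$f{\left(B,t \right)} = t$ ($f{\left(B,t \right)} = t + 0 = t$)
$a{\left(V \right)} = -2 + 5 \sqrt{V}$
$d{\left(l,P \right)} = - 2 P$
$d{\left(f{\left(-5,-5 \right)},a{\left(-6 \right)} \right)} + n{\left(39 \right)} \left(-306\right) = - 2 \left(-2 + 5 \sqrt{-6}\right) + 3 \cdot 39 \left(-306\right) = - 2 \left(-2 + 5 i \sqrt{6}\right) + 117 \left(-306\right) = - 2 \left(-2 + 5 i \sqrt{6}\right) - 35802 = \left(4 - 10 i \sqrt{6}\right) - 35802 = -35798 - 10 i \sqrt{6}$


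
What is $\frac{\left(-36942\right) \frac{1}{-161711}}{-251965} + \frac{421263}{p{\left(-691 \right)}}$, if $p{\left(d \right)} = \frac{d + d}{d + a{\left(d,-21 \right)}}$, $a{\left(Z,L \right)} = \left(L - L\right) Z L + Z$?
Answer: $\frac{17164576670064303}{40745512115} \approx 4.2126 \cdot 10^{5}$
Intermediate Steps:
$a{\left(Z,L \right)} = Z$ ($a{\left(Z,L \right)} = 0 Z L + Z = 0 L + Z = 0 + Z = Z$)
$p{\left(d \right)} = 1$ ($p{\left(d \right)} = \frac{d + d}{d + d} = \frac{2 d}{2 d} = 2 d \frac{1}{2 d} = 1$)
$\frac{\left(-36942\right) \frac{1}{-161711}}{-251965} + \frac{421263}{p{\left(-691 \right)}} = \frac{\left(-36942\right) \frac{1}{-161711}}{-251965} + \frac{421263}{1} = \left(-36942\right) \left(- \frac{1}{161711}\right) \left(- \frac{1}{251965}\right) + 421263 \cdot 1 = \frac{36942}{161711} \left(- \frac{1}{251965}\right) + 421263 = - \frac{36942}{40745512115} + 421263 = \frac{17164576670064303}{40745512115}$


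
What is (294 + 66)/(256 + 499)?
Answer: 72/151 ≈ 0.47682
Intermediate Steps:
(294 + 66)/(256 + 499) = 360/755 = 360*(1/755) = 72/151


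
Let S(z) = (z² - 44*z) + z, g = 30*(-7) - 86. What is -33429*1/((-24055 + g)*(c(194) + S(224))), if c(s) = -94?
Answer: 11143/328332650 ≈ 3.3938e-5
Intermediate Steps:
g = -296 (g = -210 - 86 = -296)
S(z) = z² - 43*z
-33429*1/((-24055 + g)*(c(194) + S(224))) = -33429*1/((-24055 - 296)*(-94 + 224*(-43 + 224))) = -33429*(-1/(24351*(-94 + 224*181))) = -33429*(-1/(24351*(-94 + 40544))) = -33429/((-24351*40450)) = -33429/(-984997950) = -33429*(-1/984997950) = 11143/328332650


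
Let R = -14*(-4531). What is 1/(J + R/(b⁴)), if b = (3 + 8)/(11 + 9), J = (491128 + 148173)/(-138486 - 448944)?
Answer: 8600562630/5962076179194059 ≈ 1.4425e-6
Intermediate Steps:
J = -639301/587430 (J = 639301/(-587430) = 639301*(-1/587430) = -639301/587430 ≈ -1.0883)
b = 11/20 ≈ 0.55000
R = 63434
1/(J + R/(b⁴)) = 1/(-639301/587430 + 63434/((11/20)⁴)) = 1/(-639301/587430 + 63434/(14641/160000)) = 1/(-639301/587430 + 63434*(160000/14641)) = 1/(-639301/587430 + 10149440000/14641) = 1/(5962076179194059/8600562630) = 8600562630/5962076179194059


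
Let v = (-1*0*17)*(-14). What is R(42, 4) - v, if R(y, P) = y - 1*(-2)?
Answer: 44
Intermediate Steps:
R(y, P) = 2 + y (R(y, P) = y + 2 = 2 + y)
v = 0 (v = (0*17)*(-14) = 0*(-14) = 0)
R(42, 4) - v = (2 + 42) - 1*0 = 44 + 0 = 44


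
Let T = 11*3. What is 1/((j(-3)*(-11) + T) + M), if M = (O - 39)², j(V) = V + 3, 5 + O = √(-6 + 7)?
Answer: 1/1882 ≈ 0.00053135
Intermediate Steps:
T = 33
O = -4 (O = -5 + √(-6 + 7) = -5 + √1 = -5 + 1 = -4)
j(V) = 3 + V
M = 1849 (M = (-4 - 39)² = (-43)² = 1849)
1/((j(-3)*(-11) + T) + M) = 1/(((3 - 3)*(-11) + 33) + 1849) = 1/((0*(-11) + 33) + 1849) = 1/((0 + 33) + 1849) = 1/(33 + 1849) = 1/1882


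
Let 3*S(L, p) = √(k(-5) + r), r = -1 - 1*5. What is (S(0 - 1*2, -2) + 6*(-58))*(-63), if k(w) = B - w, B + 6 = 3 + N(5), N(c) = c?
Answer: 21903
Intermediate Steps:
B = 2 (B = -6 + (3 + 5) = -6 + 8 = 2)
r = -6 (r = -1 - 5 = -6)
k(w) = 2 - w
S(L, p) = ⅓ (S(L, p) = √((2 - 1*(-5)) - 6)/3 = √((2 + 5) - 6)/3 = √(7 - 6)/3 = √1/3 = (⅓)*1 = ⅓)
(S(0 - 1*2, -2) + 6*(-58))*(-63) = (⅓ + 6*(-58))*(-63) = (⅓ - 348)*(-63) = -1043/3*(-63) = 21903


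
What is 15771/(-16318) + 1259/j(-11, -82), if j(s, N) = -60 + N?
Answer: -5695961/579289 ≈ -9.8327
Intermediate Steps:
15771/(-16318) + 1259/j(-11, -82) = 15771/(-16318) + 1259/(-60 - 82) = 15771*(-1/16318) + 1259/(-142) = -15771/16318 + 1259*(-1/142) = -15771/16318 - 1259/142 = -5695961/579289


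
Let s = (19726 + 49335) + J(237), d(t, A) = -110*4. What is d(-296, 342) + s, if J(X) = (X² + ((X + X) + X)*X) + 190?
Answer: 293487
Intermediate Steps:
d(t, A) = -440
J(X) = 190 + 4*X² (J(X) = (X² + (2*X + X)*X) + 190 = (X² + (3*X)*X) + 190 = (X² + 3*X²) + 190 = 4*X² + 190 = 190 + 4*X²)
s = 293927 (s = (19726 + 49335) + (190 + 4*237²) = 69061 + (190 + 4*56169) = 69061 + (190 + 224676) = 69061 + 224866 = 293927)
d(-296, 342) + s = -440 + 293927 = 293487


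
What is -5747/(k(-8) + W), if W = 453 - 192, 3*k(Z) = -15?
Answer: -5747/256 ≈ -22.449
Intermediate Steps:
k(Z) = -5 (k(Z) = (⅓)*(-15) = -5)
W = 261
-5747/(k(-8) + W) = -5747/(-5 + 261) = -5747/256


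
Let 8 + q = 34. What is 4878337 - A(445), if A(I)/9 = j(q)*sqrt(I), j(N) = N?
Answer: 4878337 - 234*sqrt(445) ≈ 4.8734e+6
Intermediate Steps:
q = 26 (q = -8 + 34 = 26)
A(I) = 234*sqrt(I) (A(I) = 9*(26*sqrt(I)) = 234*sqrt(I))
4878337 - A(445) = 4878337 - 234*sqrt(445)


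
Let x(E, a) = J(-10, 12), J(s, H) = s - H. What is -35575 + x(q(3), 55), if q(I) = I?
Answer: -35597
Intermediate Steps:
x(E, a) = -22 (x(E, a) = -10 - 1*12 = -10 - 12 = -22)
-35575 + x(q(3), 55) = -35575 - 22 = -35597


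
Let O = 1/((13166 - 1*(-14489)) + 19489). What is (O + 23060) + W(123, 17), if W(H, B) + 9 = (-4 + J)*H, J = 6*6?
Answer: 1272275129/47144 ≈ 26987.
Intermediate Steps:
J = 36
O = 1/47144 (O = 1/((13166 + 14489) + 19489) = 1/(27655 + 19489) = 1/47144 ≈ 2.1212e-5)
W(H, B) = -9 + 32*H (W(H, B) = -9 + (-4 + 36)*H = -9 + 32*H)
(O + 23060) + W(123, 17) = (1/47144 + 23060) + (-9 + 32*123) = 1087140641/47144 + (-9 + 3936) = 1087140641/47144 + 3927 = 1272275129/47144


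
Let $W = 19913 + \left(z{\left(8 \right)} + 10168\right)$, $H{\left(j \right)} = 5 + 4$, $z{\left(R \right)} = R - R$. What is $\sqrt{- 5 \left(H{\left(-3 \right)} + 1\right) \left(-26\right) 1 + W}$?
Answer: $\sqrt{31381} \approx 177.15$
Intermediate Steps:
$z{\left(R \right)} = 0$
$H{\left(j \right)} = 9$
$W = 30081$ ($W = 19913 + \left(0 + 10168\right) = 19913 + 10168 = 30081$)
$\sqrt{- 5 \left(H{\left(-3 \right)} + 1\right) \left(-26\right) 1 + W} = \sqrt{- 5 \left(9 + 1\right) \left(-26\right) 1 + 30081} = \sqrt{\left(-5\right) 10 \left(-26\right) 1 + 30081} = \sqrt{\left(-50\right) \left(-26\right) 1 + 30081} = \sqrt{1300 \cdot 1 + 30081} = \sqrt{1300 + 30081} = \sqrt{31381}$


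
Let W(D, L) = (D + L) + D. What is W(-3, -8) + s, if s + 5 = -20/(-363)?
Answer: -6877/363 ≈ -18.945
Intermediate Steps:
W(D, L) = L + 2*D
s = -1795/363 (s = -5 - 20/(-363) = -5 - 20*(-1/363) = -5 + 20/363 = -1795/363 ≈ -4.9449)
W(-3, -8) + s = (-8 + 2*(-3)) - 1795/363 = (-8 - 6) - 1795/363 = -14 - 1795/363 = -6877/363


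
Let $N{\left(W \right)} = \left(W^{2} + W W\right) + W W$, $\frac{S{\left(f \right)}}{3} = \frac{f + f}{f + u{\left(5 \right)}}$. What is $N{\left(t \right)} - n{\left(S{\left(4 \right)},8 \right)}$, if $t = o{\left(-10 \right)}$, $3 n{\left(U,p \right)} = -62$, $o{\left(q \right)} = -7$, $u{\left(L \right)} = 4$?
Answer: $\frac{503}{3} \approx 167.67$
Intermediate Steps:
$S{\left(f \right)} = \frac{6 f}{4 + f}$ ($S{\left(f \right)} = 3 \frac{f + f}{f + 4} = 3 \frac{2 f}{4 + f} = \frac{6 f}{4 + f}$)
$n{\left(U,p \right)} = - \frac{62}{3}$ ($n{\left(U,p \right)} = \frac{1}{3} \left(-62\right) = - \frac{62}{3}$)
$t = -7$
$N{\left(W \right)} = 3 W^{2}$ ($N{\left(W \right)} = \left(W^{2} + W^{2}\right) + W^{2} = 2 W^{2} + W^{2} = 3 W^{2}$)
$N{\left(t \right)} - n{\left(S{\left(4 \right)},8 \right)} = 3 \left(-7\right)^{2} - - \frac{62}{3} = 3 \cdot 49 + \frac{62}{3} = 147 + \frac{62}{3} = \frac{503}{3}$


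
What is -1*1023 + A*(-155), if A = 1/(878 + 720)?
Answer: -1634909/1598 ≈ -1023.1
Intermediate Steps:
A = 1/1598 ≈ 0.00062578
-1*1023 + A*(-155) = -1*1023 + (1/1598)*(-155) = -1023 - 155/1598 = -1634909/1598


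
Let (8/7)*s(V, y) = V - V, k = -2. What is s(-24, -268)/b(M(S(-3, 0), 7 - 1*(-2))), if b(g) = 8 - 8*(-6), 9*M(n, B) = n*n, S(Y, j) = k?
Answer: 0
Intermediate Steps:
S(Y, j) = -2
M(n, B) = n²/9 (M(n, B) = (n*n)/9 = n²/9)
s(V, y) = 0 (s(V, y) = 7*(V - V)/8 = (7/8)*0 = 0)
b(g) = 56 (b(g) = 8 + 48 = 56)
s(-24, -268)/b(M(S(-3, 0), 7 - 1*(-2))) = 0/56 = 0*(1/56) = 0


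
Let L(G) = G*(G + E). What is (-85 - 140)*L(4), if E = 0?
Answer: -3600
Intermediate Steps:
L(G) = G² (L(G) = G*(G + 0) = G*G = G²)
(-85 - 140)*L(4) = (-85 - 140)*4² = -225*16 = -3600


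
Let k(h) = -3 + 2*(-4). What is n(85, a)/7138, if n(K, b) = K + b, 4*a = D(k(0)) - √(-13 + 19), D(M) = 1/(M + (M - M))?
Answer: 3739/314072 - √6/28552 ≈ 0.011819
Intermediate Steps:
k(h) = -11 (k(h) = -3 - 8 = -11)
D(M) = 1/M (D(M) = 1/(M + 0) = 1/M)
a = -1/44 - √6/4 (a = (1/(-11) - √(-13 + 19))/4 = (-1/11 - √6)/4 = -1/44 - √6/4 ≈ -0.63510)
n(85, a)/7138 = (85 + (-1/44 - √6/4))/7138 = (3739/44 - √6/4)*(1/7138) = 3739/314072 - √6/28552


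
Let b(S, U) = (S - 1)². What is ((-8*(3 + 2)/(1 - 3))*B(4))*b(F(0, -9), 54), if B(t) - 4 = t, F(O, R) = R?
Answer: 16000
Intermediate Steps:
B(t) = 4 + t
b(S, U) = (-1 + S)²
((-8*(3 + 2)/(1 - 3))*B(4))*b(F(0, -9), 54) = ((-8*(3 + 2)/(1 - 3))*(4 + 4))*(-1 - 9)² = (-40/(-2)*8)*(-10)² = (-40*(-1)/2*8)*100 = (-8*(-5/2)*8)*100 = (20*8)*100 = 160*100 = 16000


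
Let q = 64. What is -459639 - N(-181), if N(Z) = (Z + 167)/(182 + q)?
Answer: -56535590/123 ≈ -4.5964e+5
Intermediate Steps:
N(Z) = 167/246 + Z/246 (N(Z) = (Z + 167)/(182 + 64) = (167 + Z)/246 = (167 + Z)*(1/246) = 167/246 + Z/246)
-459639 - N(-181) = -459639 - (167/246 + (1/246)*(-181)) = -459639 - (167/246 - 181/246) = -459639 - 1*(-7/123) = -459639 + 7/123 = -56535590/123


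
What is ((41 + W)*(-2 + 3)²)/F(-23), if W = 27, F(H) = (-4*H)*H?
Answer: -17/529 ≈ -0.032136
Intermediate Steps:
F(H) = -4*H²
((41 + W)*(-2 + 3)²)/F(-23) = ((41 + 27)*(-2 + 3)²)/((-4*(-23)²)) = (68*1²)/((-4*529)) = (68*1)/(-2116) = 68*(-1/2116) = -17/529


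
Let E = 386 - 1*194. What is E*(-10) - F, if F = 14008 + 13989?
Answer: -29917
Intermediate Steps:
F = 27997
E = 192 (E = 386 - 194 = 192)
E*(-10) - F = 192*(-10) - 1*27997 = -1920 - 27997 = -29917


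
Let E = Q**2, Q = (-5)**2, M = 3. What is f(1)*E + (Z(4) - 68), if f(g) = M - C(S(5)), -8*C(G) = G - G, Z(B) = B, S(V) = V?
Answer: 1811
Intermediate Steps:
Q = 25
C(G) = 0 (C(G) = -(G - G)/8 = -1/8*0 = 0)
f(g) = 3 (f(g) = 3 - 1*0 = 3 + 0 = 3)
E = 625 (E = 25**2 = 625)
f(1)*E + (Z(4) - 68) = 3*625 + (4 - 68) = 1875 - 64 = 1811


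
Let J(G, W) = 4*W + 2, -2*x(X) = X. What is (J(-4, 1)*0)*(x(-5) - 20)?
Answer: 0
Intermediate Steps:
x(X) = -X/2
J(G, W) = 2 + 4*W
(J(-4, 1)*0)*(x(-5) - 20) = ((2 + 4*1)*0)*(-½*(-5) - 20) = ((2 + 4)*0)*(5/2 - 20) = (6*0)*(-35/2) = 0*(-35/2) = 0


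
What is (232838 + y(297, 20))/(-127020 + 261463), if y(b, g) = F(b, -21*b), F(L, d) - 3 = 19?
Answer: 232860/134443 ≈ 1.7320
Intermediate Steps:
F(L, d) = 22 (F(L, d) = 3 + 19 = 22)
y(b, g) = 22
(232838 + y(297, 20))/(-127020 + 261463) = (232838 + 22)/(-127020 + 261463) = 232860/134443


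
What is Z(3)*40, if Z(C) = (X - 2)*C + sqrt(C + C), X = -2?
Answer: -480 + 40*sqrt(6) ≈ -382.02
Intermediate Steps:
Z(C) = -4*C + sqrt(2)*sqrt(C) (Z(C) = (-2 - 2)*C + sqrt(C + C) = -4*C + sqrt(2*C) = -4*C + sqrt(2)*sqrt(C))
Z(3)*40 = (-4*3 + sqrt(2)*sqrt(3))*40 = (-12 + sqrt(6))*40 = -480 + 40*sqrt(6)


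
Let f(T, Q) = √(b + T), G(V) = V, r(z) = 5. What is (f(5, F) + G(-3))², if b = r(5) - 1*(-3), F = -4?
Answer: (3 - √13)² ≈ 0.36669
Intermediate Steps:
b = 8 (b = 5 - 1*(-3) = 5 + 3 = 8)
f(T, Q) = √(8 + T)
(f(5, F) + G(-3))² = (√(8 + 5) - 3)² = (√13 - 3)² = (-3 + √13)²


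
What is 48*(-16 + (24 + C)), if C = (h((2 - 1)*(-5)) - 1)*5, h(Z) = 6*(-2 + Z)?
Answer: -9936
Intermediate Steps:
h(Z) = -12 + 6*Z
C = -215 (C = ((-12 + 6*((2 - 1)*(-5))) - 1)*5 = ((-12 + 6*(1*(-5))) - 1)*5 = ((-12 + 6*(-5)) - 1)*5 = ((-12 - 30) - 1)*5 = (-42 - 1)*5 = -43*5 = -215)
48*(-16 + (24 + C)) = 48*(-16 + (24 - 215)) = 48*(-16 - 191) = 48*(-207) = -9936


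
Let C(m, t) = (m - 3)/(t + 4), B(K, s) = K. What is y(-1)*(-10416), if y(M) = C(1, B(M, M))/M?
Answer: -6944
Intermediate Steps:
C(m, t) = (-3 + m)/(4 + t)
y(M) = -2/(M*(4 + M)) (y(M) = ((-3 + 1)/(4 + M))/M = (-2/(4 + M))/M = -2/(M*(4 + M)))
y(-1)*(-10416) = -2/(-1*(4 - 1))*(-10416) = -2*(-1)/3*(-10416) = -2*(-1)*1/3*(-10416) = (2/3)*(-10416) = -6944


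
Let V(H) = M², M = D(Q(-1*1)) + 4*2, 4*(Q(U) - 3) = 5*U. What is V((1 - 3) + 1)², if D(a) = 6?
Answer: 38416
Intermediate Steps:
Q(U) = 3 + 5*U/4 (Q(U) = 3 + (5*U)/4 = 3 + 5*U/4)
M = 14 (M = 6 + 4*2 = 6 + 8 = 14)
V(H) = 196 (V(H) = 14² = 196)
V((1 - 3) + 1)² = 196² = 38416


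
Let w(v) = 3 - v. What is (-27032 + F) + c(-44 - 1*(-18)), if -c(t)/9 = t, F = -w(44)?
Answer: -26757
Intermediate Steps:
F = 41 (F = -(3 - 1*44) = -(3 - 44) = -1*(-41) = 41)
c(t) = -9*t
(-27032 + F) + c(-44 - 1*(-18)) = (-27032 + 41) - 9*(-44 - 1*(-18)) = -26991 - 9*(-44 + 18) = -26991 - 9*(-26) = -26991 + 234 = -26757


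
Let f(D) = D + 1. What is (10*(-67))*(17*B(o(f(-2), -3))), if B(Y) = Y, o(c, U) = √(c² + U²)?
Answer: -11390*√10 ≈ -36018.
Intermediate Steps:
f(D) = 1 + D
o(c, U) = √(U² + c²)
(10*(-67))*(17*B(o(f(-2), -3))) = (10*(-67))*(17*√((-3)² + (1 - 2)²)) = -11390*√(9 + (-1)²) = -11390*√(9 + 1) = -11390*√10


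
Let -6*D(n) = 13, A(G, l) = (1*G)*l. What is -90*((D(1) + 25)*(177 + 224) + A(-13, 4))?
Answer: -819375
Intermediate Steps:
A(G, l) = G*l
D(n) = -13/6 (D(n) = -⅙*13 = -13/6)
-90*((D(1) + 25)*(177 + 224) + A(-13, 4)) = -90*((-13/6 + 25)*(177 + 224) - 13*4) = -90*((137/6)*401 - 52) = -90*(54937/6 - 52) = -90*54625/6 = -819375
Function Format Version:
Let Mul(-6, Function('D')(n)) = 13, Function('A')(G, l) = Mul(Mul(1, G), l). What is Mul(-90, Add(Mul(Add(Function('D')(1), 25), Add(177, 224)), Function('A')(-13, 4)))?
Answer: -819375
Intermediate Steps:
Function('A')(G, l) = Mul(G, l)
Function('D')(n) = Rational(-13, 6) (Function('D')(n) = Mul(Rational(-1, 6), 13) = Rational(-13, 6))
Mul(-90, Add(Mul(Add(Function('D')(1), 25), Add(177, 224)), Function('A')(-13, 4))) = Mul(-90, Add(Mul(Add(Rational(-13, 6), 25), Add(177, 224)), Mul(-13, 4))) = Mul(-90, Add(Mul(Rational(137, 6), 401), -52)) = Mul(-90, Add(Rational(54937, 6), -52)) = Mul(-90, Rational(54625, 6)) = -819375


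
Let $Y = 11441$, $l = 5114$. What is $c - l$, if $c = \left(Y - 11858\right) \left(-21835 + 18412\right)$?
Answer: $1422277$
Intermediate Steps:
$c = 1427391$ ($c = \left(11441 - 11858\right) \left(-21835 + 18412\right) = \left(-417\right) \left(-3423\right) = 1427391$)
$c - l = 1427391 - 5114 = 1422277$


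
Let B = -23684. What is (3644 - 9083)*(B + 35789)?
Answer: -65839095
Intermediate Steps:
(3644 - 9083)*(B + 35789) = (3644 - 9083)*(-23684 + 35789) = -5439*12105 = -65839095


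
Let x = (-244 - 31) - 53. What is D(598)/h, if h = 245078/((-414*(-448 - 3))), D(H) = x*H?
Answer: -18311415408/122539 ≈ -1.4943e+5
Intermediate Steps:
x = -328 (x = -275 - 53 = -328)
D(H) = -328*H
h = 122539/93357 (h = 245078/((-414*(-451))) = 245078/186714 = 245078*(1/186714) = 122539/93357 ≈ 1.3126)
D(598)/h = (-328*598)/(122539/93357) = -196144*93357/122539 = -18311415408/122539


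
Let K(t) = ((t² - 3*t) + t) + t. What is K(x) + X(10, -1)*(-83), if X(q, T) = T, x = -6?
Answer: 125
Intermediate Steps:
K(t) = t² - t (K(t) = (t² - 2*t) + t = t² - t)
K(x) + X(10, -1)*(-83) = -6*(-1 - 6) - 1*(-83) = -6*(-7) + 83 = 42 + 83 = 125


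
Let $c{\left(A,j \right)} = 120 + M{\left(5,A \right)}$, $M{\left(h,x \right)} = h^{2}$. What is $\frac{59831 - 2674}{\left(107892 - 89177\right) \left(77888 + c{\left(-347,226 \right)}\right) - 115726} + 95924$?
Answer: $\frac{140075118819113}{1460271869} \approx 95924.0$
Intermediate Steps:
$c{\left(A,j \right)} = 145$ ($c{\left(A,j \right)} = 120 + 5^{2} = 120 + 25 = 145$)
$\frac{59831 - 2674}{\left(107892 - 89177\right) \left(77888 + c{\left(-347,226 \right)}\right) - 115726} + 95924 = \frac{59831 - 2674}{\left(107892 - 89177\right) \left(77888 + 145\right) - 115726} + 95924 = \frac{57157}{18715 \cdot 78033 - 115726} + 95924 = \frac{57157}{1460387595 - 115726} + 95924 = \frac{57157}{1460271869} + 95924 = \frac{140075118819113}{1460271869}$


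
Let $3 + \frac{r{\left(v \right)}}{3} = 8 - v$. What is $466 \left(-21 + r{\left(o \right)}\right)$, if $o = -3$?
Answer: $1398$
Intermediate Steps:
$r{\left(v \right)} = 15 - 3 v$ ($r{\left(v \right)} = -9 + 3 \left(8 - v\right) = -9 - \left(-24 + 3 v\right) = 15 - 3 v$)
$466 \left(-21 + r{\left(o \right)}\right) = 466 \left(-21 + \left(15 - -9\right)\right) = 466 \left(-21 + \left(15 + 9\right)\right) = 466 \left(-21 + 24\right) = 466 \cdot 3 = 1398$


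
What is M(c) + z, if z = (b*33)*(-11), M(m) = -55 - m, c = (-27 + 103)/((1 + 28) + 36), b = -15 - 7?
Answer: 515439/65 ≈ 7929.8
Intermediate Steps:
b = -22
c = 76/65 (c = 76/(29 + 36) = 76/65 ≈ 1.1692)
z = 7986 (z = -22*33*(-11) = -726*(-11) = 7986)
M(c) + z = (-55 - 1*76/65) + 7986 = (-55 - 76/65) + 7986 = -3651/65 + 7986 = 515439/65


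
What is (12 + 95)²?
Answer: 11449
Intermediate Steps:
(12 + 95)² = 107² = 11449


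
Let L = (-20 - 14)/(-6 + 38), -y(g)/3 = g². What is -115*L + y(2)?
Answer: 1763/16 ≈ 110.19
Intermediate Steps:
y(g) = -3*g²
L = -17/16 (L = -34/32 = -34*1/32 = -17/16 ≈ -1.0625)
-115*L + y(2) = -115*(-17/16) - 3*2² = 1955/16 - 3*4 = 1955/16 - 12 = 1763/16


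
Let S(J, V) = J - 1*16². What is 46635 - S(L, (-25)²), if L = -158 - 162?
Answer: 47211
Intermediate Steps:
L = -320
S(J, V) = -256 + J (S(J, V) = J - 1*256 = J - 256 = -256 + J)
46635 - S(L, (-25)²) = 46635 - (-256 - 320) = 46635 - 1*(-576) = 46635 + 576 = 47211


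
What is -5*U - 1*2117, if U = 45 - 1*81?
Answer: -1937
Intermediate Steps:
U = -36 (U = 45 - 81 = -36)
-5*U - 1*2117 = -5*(-36) - 1*2117 = 180 - 2117 = -1937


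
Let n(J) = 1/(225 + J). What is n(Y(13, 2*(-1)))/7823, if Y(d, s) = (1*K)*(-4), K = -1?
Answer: 1/1791467 ≈ 5.5820e-7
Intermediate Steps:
Y(d, s) = 4 (Y(d, s) = (1*(-1))*(-4) = -1*(-4) = 4)
n(Y(13, 2*(-1)))/7823 = 1/((225 + 4)*7823) = (1/7823)/229 = (1/229)*(1/7823) = 1/1791467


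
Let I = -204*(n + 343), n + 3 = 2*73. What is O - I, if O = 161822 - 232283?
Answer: 28683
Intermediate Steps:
n = 143 (n = -3 + 2*73 = -3 + 146 = 143)
I = -99144 (I = -204*(143 + 343) = -204*486 = -99144)
O = -70461
O - I = -70461 - 1*(-99144) = -70461 + 99144 = 28683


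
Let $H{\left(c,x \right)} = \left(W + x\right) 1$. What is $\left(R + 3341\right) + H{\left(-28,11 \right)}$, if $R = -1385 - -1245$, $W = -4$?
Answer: $3208$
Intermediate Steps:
$H{\left(c,x \right)} = -4 + x$ ($H{\left(c,x \right)} = \left(-4 + x\right) 1 = -4 + x$)
$R = -140$ ($R = -1385 + 1245 = -140$)
$\left(R + 3341\right) + H{\left(-28,11 \right)} = \left(-140 + 3341\right) + \left(-4 + 11\right) = 3201 + 7 = 3208$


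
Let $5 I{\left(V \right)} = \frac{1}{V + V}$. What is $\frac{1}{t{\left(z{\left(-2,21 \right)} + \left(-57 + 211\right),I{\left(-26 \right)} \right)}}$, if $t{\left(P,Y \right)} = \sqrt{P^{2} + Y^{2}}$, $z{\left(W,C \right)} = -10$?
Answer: $\frac{260 \sqrt{1401753601}}{1401753601} \approx 0.0069444$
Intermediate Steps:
$I{\left(V \right)} = \frac{1}{10 V}$ ($I{\left(V \right)} = \frac{1}{5 \left(V + V\right)} = \frac{1}{5 \cdot 2 V} = \frac{\frac{1}{2} \frac{1}{V}}{5} = \frac{1}{10 V}$)
$\frac{1}{t{\left(z{\left(-2,21 \right)} + \left(-57 + 211\right),I{\left(-26 \right)} \right)}} = \frac{1}{\sqrt{\left(-10 + \left(-57 + 211\right)\right)^{2} + \left(\frac{1}{10 \left(-26\right)}\right)^{2}}} = \frac{1}{\sqrt{\left(-10 + 154\right)^{2} + \left(\frac{1}{10} \left(- \frac{1}{26}\right)\right)^{2}}} = \frac{1}{\sqrt{144^{2} + \left(- \frac{1}{260}\right)^{2}}} = \frac{1}{\sqrt{20736 + \frac{1}{67600}}} = \frac{1}{\sqrt{\frac{1401753601}{67600}}} = \frac{1}{\frac{1}{260} \sqrt{1401753601}} = \frac{260 \sqrt{1401753601}}{1401753601}$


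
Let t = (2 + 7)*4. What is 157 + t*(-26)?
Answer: -779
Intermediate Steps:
t = 36 (t = 9*4 = 36)
157 + t*(-26) = 157 + 36*(-26) = 157 - 936 = -779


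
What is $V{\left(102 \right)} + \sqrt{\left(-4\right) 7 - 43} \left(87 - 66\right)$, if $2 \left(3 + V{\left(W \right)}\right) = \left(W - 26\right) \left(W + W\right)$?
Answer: $7749 + 21 i \sqrt{71} \approx 7749.0 + 176.95 i$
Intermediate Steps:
$V{\left(W \right)} = -3 + W \left(-26 + W\right)$ ($V{\left(W \right)} = -3 + \frac{\left(W - 26\right) \left(W + W\right)}{2} = -3 + \frac{\left(-26 + W\right) 2 W}{2} = -3 + \frac{2 W \left(-26 + W\right)}{2} = -3 + W \left(-26 + W\right)$)
$V{\left(102 \right)} + \sqrt{\left(-4\right) 7 - 43} \left(87 - 66\right) = \left(-3 + 102^{2} - 2652\right) + \sqrt{\left(-4\right) 7 - 43} \left(87 - 66\right) = \left(-3 + 10404 - 2652\right) + \sqrt{-28 - 43} \cdot 21 = 7749 + \sqrt{-71} \cdot 21 = 7749 + i \sqrt{71} \cdot 21 = 7749 + 21 i \sqrt{71}$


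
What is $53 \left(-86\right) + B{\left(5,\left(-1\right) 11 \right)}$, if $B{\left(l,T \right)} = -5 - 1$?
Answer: $-4564$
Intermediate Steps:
$B{\left(l,T \right)} = -6$ ($B{\left(l,T \right)} = -5 - 1 = -6$)
$53 \left(-86\right) + B{\left(5,\left(-1\right) 11 \right)} = 53 \left(-86\right) - 6 = -4558 - 6 = -4564$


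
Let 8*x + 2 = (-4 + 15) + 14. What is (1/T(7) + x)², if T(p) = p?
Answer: 28561/3136 ≈ 9.1075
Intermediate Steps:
x = 23/8 (x = -¼ + ((-4 + 15) + 14)/8 = -¼ + (11 + 14)/8 = -¼ + (⅛)*25 = -¼ + 25/8 = 23/8 ≈ 2.8750)
(1/T(7) + x)² = (1/7 + 23/8)² = (⅐ + 23/8)² = (169/56)² = 28561/3136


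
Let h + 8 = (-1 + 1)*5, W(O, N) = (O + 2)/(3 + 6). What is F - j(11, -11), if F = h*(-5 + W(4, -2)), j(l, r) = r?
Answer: 137/3 ≈ 45.667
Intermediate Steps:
W(O, N) = 2/9 + O/9 (W(O, N) = (2 + O)/9 = (2 + O)*(1/9) = 2/9 + O/9)
h = -8 (h = -8 + (-1 + 1)*5 = -8 + 0*5 = -8 + 0 = -8)
F = 104/3 (F = -8*(-5 + (2/9 + (1/9)*4)) = -8*(-5 + (2/9 + 4/9)) = -8*(-5 + 2/3) = -8*(-13/3) = 104/3 ≈ 34.667)
F - j(11, -11) = 104/3 - 1*(-11) = 104/3 + 11 = 137/3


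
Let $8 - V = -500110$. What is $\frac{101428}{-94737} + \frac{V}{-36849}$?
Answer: $- \frac{17039066446}{1163654571} \approx -14.643$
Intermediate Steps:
$V = 500118$ ($V = 8 - -500110 = 8 + 500110 = 500118$)
$\frac{101428}{-94737} + \frac{V}{-36849} = \frac{101428}{-94737} + \frac{500118}{-36849} = 101428 \left(- \frac{1}{94737}\right) + 500118 \left(- \frac{1}{36849}\right) = - \frac{101428}{94737} - \frac{166706}{12283} = - \frac{17039066446}{1163654571}$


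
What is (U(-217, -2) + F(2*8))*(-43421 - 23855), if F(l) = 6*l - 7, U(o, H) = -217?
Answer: 8611328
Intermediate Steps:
F(l) = -7 + 6*l
(U(-217, -2) + F(2*8))*(-43421 - 23855) = (-217 + (-7 + 6*(2*8)))*(-43421 - 23855) = (-217 + (-7 + 6*16))*(-67276) = (-217 + (-7 + 96))*(-67276) = (-217 + 89)*(-67276) = -128*(-67276) = 8611328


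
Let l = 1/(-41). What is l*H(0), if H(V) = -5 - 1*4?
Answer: 9/41 ≈ 0.21951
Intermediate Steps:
l = -1/41 ≈ -0.024390
H(V) = -9 (H(V) = -5 - 4 = -9)
l*H(0) = -1/41*(-9) = 9/41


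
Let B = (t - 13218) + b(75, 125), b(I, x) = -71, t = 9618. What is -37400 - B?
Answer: -33729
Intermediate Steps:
B = -3671 (B = (9618 - 13218) - 71 = -3600 - 71 = -3671)
-37400 - B = -37400 - 1*(-3671) = -37400 + 3671 = -33729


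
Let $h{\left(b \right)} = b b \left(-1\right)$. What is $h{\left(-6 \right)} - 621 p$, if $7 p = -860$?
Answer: $\frac{533808}{7} \approx 76258.0$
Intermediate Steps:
$p = - \frac{860}{7}$ ($p = \frac{1}{7} \left(-860\right) = - \frac{860}{7} \approx -122.86$)
$h{\left(b \right)} = - b^{2}$ ($h{\left(b \right)} = b^{2} \left(-1\right) = - b^{2}$)
$h{\left(-6 \right)} - 621 p = - \left(-6\right)^{2} - - \frac{534060}{7} = \left(-1\right) 36 + \frac{534060}{7} = -36 + \frac{534060}{7} = \frac{533808}{7}$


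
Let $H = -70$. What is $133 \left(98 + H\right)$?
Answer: $3724$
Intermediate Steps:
$133 \left(98 + H\right) = 133 \left(98 - 70\right) = 133 \cdot 28 = 3724$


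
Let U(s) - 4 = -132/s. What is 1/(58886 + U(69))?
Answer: 23/1354426 ≈ 1.6981e-5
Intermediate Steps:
U(s) = 4 - 132/s
1/(58886 + U(69)) = 1/(58886 + (4 - 132/69)) = 1/(58886 + (4 - 132*1/69)) = 1/(58886 + (4 - 44/23)) = 1/(58886 + 48/23) = 1/(1354426/23) = 23/1354426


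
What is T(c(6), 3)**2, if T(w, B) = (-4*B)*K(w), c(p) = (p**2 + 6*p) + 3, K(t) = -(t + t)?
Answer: 3240000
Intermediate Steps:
K(t) = -2*t
c(p) = 3 + p**2 + 6*p
T(w, B) = 8*B*w (T(w, B) = (-4*B)*(-2*w) = 8*B*w)
T(c(6), 3)**2 = (8*3*(3 + 6**2 + 6*6))**2 = (8*3*(3 + 36 + 36))**2 = (8*3*75)**2 = 1800**2 = 3240000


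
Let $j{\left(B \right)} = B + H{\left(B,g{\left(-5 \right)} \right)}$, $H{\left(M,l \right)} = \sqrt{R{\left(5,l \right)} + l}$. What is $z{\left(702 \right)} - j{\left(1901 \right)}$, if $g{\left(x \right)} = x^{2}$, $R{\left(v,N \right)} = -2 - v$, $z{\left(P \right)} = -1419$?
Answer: $-3320 - 3 \sqrt{2} \approx -3324.2$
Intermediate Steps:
$H{\left(M,l \right)} = \sqrt{-7 + l}$ ($H{\left(M,l \right)} = \sqrt{\left(-2 - 5\right) + l} = \sqrt{-7 + l}$)
$j{\left(B \right)} = B + 3 \sqrt{2}$ ($j{\left(B \right)} = B + \sqrt{-7 + \left(-5\right)^{2}} = B + \sqrt{-7 + 25} = B + \sqrt{18} = B + 3 \sqrt{2}$)
$z{\left(702 \right)} - j{\left(1901 \right)} = -1419 - \left(1901 + 3 \sqrt{2}\right) = -3320 - 3 \sqrt{2}$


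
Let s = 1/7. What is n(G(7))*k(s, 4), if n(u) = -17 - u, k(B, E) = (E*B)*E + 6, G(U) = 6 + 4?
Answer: -1566/7 ≈ -223.71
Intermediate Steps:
G(U) = 10
s = ⅐ ≈ 0.14286
k(B, E) = 6 + B*E² (k(B, E) = (B*E)*E + 6 = B*E² + 6 = 6 + B*E²)
n(G(7))*k(s, 4) = (-17 - 1*10)*(6 + (⅐)*4²) = (-17 - 10)*(6 + (⅐)*16) = -27*(6 + 16/7) = -27*58/7 = -1566/7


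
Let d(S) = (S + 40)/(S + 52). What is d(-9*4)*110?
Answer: 55/2 ≈ 27.500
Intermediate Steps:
d(S) = (40 + S)/(52 + S)
d(-9*4)*110 = ((40 - 9*4)/(52 - 9*4))*110 = ((40 - 36)/(52 - 36))*110 = (4/16)*110 = ((1/16)*4)*110 = (¼)*110 = 55/2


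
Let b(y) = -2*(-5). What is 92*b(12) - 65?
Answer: 855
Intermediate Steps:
b(y) = 10
92*b(12) - 65 = 92*10 - 65 = 920 - 65 = 855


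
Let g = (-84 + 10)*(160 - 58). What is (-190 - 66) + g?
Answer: -7804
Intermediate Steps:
g = -7548 (g = -74*102 = -7548)
(-190 - 66) + g = (-190 - 66) - 7548 = -256 - 7548 = -7804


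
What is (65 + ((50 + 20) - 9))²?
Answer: 15876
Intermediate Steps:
(65 + ((50 + 20) - 9))² = (65 + (70 - 9))² = (65 + 61)² = 126² = 15876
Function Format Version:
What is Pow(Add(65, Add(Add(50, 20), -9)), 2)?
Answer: 15876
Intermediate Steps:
Pow(Add(65, Add(Add(50, 20), -9)), 2) = Pow(Add(65, Add(70, -9)), 2) = Pow(Add(65, 61), 2) = Pow(126, 2) = 15876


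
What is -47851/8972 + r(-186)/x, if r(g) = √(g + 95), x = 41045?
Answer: -47851/8972 + I*√91/41045 ≈ -5.3334 + 0.00023241*I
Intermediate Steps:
r(g) = √(95 + g)
-47851/8972 + r(-186)/x = -47851/8972 + √(95 - 186)/41045 = -47851*1/8972 + √(-91)*(1/41045) = -47851/8972 + (I*√91)*(1/41045) = -47851/8972 + I*√91/41045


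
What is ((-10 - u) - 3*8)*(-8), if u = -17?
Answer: 136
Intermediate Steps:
((-10 - u) - 3*8)*(-8) = ((-10 - 1*(-17)) - 3*8)*(-8) = ((-10 + 17) - 24)*(-8) = (7 - 24)*(-8) = -17*(-8) = 136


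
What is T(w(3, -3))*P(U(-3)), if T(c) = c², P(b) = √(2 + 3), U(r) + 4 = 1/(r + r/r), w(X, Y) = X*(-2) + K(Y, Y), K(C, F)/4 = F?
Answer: 324*√5 ≈ 724.49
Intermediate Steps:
K(C, F) = 4*F
w(X, Y) = -2*X + 4*Y (w(X, Y) = X*(-2) + 4*Y = -2*X + 4*Y)
U(r) = -4 + 1/(1 + r) (U(r) = -4 + 1/(r + r/r) = -4 + 1/(r + 1) = -4 + 1/(1 + r))
P(b) = √5
T(w(3, -3))*P(U(-3)) = (-2*3 + 4*(-3))²*√5 = (-6 - 12)²*√5 = (-18)²*√5 = 324*√5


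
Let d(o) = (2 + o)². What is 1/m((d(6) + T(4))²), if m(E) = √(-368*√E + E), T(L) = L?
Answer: -I*√51/1020 ≈ -0.0070014*I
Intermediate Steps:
m(E) = √(E - 368*√E)
1/m((d(6) + T(4))²) = 1/(√(((2 + 6)² + 4)² - (1472 + 368*(2 + 6)²))) = 1/(√((8² + 4)² - 368*√((8² + 4)²))) = 1/(√((64 + 4)² - 368*√((64 + 4)²))) = 1/(√(68² - 368*√(68²))) = 1/(√(4624 - 368*√4624)) = 1/(√(4624 - 368*68)) = 1/(√(4624 - 25024)) = 1/(√(-20400)) = 1/(20*I*√51) = -I*√51/1020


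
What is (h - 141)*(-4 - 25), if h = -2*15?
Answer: 4959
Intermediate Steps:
h = -30
(h - 141)*(-4 - 25) = (-30 - 141)*(-4 - 25) = -171*(-29) = 4959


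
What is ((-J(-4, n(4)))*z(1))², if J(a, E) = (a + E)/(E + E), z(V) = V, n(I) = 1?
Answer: 9/4 ≈ 2.2500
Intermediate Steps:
J(a, E) = (E + a)/(2*E) (J(a, E) = (E + a)/((2*E)) = (E + a)*(1/(2*E)) = (E + a)/(2*E))
((-J(-4, n(4)))*z(1))² = (-(1 - 4)/(2*1)*1)² = (-(-3)/2*1)² = (-1*(-3/2)*1)² = ((3/2)*1)² = (3/2)² = 9/4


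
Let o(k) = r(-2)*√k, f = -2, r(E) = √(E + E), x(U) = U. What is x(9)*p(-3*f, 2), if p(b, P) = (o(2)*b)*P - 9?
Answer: -81 + 216*I*√2 ≈ -81.0 + 305.47*I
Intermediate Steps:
r(E) = √2*√E (r(E) = √(2*E) = √2*√E)
o(k) = 2*I*√k (o(k) = (√2*√(-2))*√k = (√2*(I*√2))*√k = (2*I)*√k = 2*I*√k)
p(b, P) = -9 + 2*I*P*b*√2 (p(b, P) = ((2*I*√2)*b)*P - 9 = (2*I*b*√2)*P - 9 = 2*I*P*b*√2 - 9 = -9 + 2*I*P*b*√2)
x(9)*p(-3*f, 2) = 9*(-9 + 2*I*2*(-3*(-2))*√2) = 9*(-9 + 2*I*2*6*√2) = 9*(-9 + 24*I*√2) = -81 + 216*I*√2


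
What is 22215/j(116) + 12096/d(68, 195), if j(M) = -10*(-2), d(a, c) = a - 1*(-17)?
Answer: 426039/340 ≈ 1253.1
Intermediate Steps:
d(a, c) = 17 + a (d(a, c) = a + 17 = 17 + a)
j(M) = 20
22215/j(116) + 12096/d(68, 195) = 22215/20 + 12096/(17 + 68) = 22215*(1/20) + 12096/85 = 4443/4 + 12096*(1/85) = 4443/4 + 12096/85 = 426039/340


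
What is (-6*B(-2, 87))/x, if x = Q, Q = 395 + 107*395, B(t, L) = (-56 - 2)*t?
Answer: -58/3555 ≈ -0.016315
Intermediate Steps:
B(t, L) = -58*t
Q = 42660 (Q = 395 + 42265 = 42660)
x = 42660
(-6*B(-2, 87))/x = -(-348)*(-2)/42660 = -6*116*(1/42660) = -696*1/42660 = -58/3555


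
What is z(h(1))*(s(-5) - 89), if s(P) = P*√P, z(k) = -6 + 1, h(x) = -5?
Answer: 445 + 25*I*√5 ≈ 445.0 + 55.902*I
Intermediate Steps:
z(k) = -5
s(P) = P^(3/2)
z(h(1))*(s(-5) - 89) = -5*((-5)^(3/2) - 89) = -5*(-5*I*√5 - 89) = -5*(-89 - 5*I*√5) = 445 + 25*I*√5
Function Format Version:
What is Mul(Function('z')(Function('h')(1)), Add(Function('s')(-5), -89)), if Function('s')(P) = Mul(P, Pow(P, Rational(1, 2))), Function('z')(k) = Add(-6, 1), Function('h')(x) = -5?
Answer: Add(445, Mul(25, I, Pow(5, Rational(1, 2)))) ≈ Add(445.00, Mul(55.902, I))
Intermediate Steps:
Function('z')(k) = -5
Function('s')(P) = Pow(P, Rational(3, 2))
Mul(Function('z')(Function('h')(1)), Add(Function('s')(-5), -89)) = Mul(-5, Add(Pow(-5, Rational(3, 2)), -89)) = Mul(-5, Add(Mul(-5, I, Pow(5, Rational(1, 2))), -89)) = Mul(-5, Add(-89, Mul(-5, I, Pow(5, Rational(1, 2))))) = Add(445, Mul(25, I, Pow(5, Rational(1, 2))))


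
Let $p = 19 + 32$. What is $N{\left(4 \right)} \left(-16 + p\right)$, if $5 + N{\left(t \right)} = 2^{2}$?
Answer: $-35$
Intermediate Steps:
$N{\left(t \right)} = -1$ ($N{\left(t \right)} = -5 + 2^{2} = -5 + 4 = -1$)
$p = 51$
$N{\left(4 \right)} \left(-16 + p\right) = - (-16 + 51) = \left(-1\right) 35 = -35$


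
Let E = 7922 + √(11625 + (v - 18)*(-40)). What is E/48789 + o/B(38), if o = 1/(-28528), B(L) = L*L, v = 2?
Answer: 326342241515/2009835142848 + √12265/48789 ≈ 0.16464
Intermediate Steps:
B(L) = L²
E = 7922 + √12265 (E = 7922 + √(11625 + (2 - 18)*(-40)) = 7922 + √(11625 - 16*(-40)) = 7922 + √(11625 + 640) = 7922 + √12265 ≈ 8032.8)
o = -1/28528 ≈ -3.5053e-5
E/48789 + o/B(38) = (7922 + √12265)/48789 - 1/(28528*(38²)) = (7922 + √12265)*(1/48789) - 1/28528/1444 = (7922/48789 + √12265/48789) - 1/28528*1/1444 = (7922/48789 + √12265/48789) - 1/41194432 = 326342241515/2009835142848 + √12265/48789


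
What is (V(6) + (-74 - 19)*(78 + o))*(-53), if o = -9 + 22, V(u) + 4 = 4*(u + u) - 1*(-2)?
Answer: 446101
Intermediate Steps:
V(u) = -2 + 8*u (V(u) = -4 + (4*(u + u) - 1*(-2)) = -4 + (4*(2*u) + 2) = -4 + (8*u + 2) = -4 + (2 + 8*u) = -2 + 8*u)
o = 13
(V(6) + (-74 - 19)*(78 + o))*(-53) = ((-2 + 8*6) + (-74 - 19)*(78 + 13))*(-53) = ((-2 + 48) - 93*91)*(-53) = (46 - 8463)*(-53) = -8417*(-53) = 446101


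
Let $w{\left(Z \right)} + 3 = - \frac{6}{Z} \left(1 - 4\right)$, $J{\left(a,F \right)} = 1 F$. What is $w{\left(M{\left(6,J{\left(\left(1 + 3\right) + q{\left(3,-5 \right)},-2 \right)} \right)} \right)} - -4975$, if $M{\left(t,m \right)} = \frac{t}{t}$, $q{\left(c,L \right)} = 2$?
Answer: $4990$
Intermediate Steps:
$J{\left(a,F \right)} = F$
$M{\left(t,m \right)} = 1$
$w{\left(Z \right)} = -3 + \frac{18}{Z}$ ($w{\left(Z \right)} = -3 + - \frac{6}{Z} \left(1 - 4\right) = -3 + - \frac{6}{Z} \left(-3\right) = -3 + \frac{18}{Z}$)
$w{\left(M{\left(6,J{\left(\left(1 + 3\right) + q{\left(3,-5 \right)},-2 \right)} \right)} \right)} - -4975 = \left(-3 + \frac{18}{1}\right) - -4975 = \left(-3 + 18 \cdot 1\right) + 4975 = \left(-3 + 18\right) + 4975 = 15 + 4975 = 4990$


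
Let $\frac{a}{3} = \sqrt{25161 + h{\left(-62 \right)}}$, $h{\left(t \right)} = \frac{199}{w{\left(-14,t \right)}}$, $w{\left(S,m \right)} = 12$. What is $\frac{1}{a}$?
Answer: $\frac{2 \sqrt{906393}}{906393} \approx 0.0021007$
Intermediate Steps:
$h{\left(t \right)} = \frac{199}{12}$
$a = \frac{\sqrt{906393}}{2}$ ($a = 3 \sqrt{25161 + \frac{199}{12}} = 3 \sqrt{\frac{302131}{12}} = 3 \frac{\sqrt{906393}}{6} = \frac{\sqrt{906393}}{2} \approx 476.02$)
$\frac{1}{a} = \frac{1}{\frac{1}{2} \sqrt{906393}} = \frac{2 \sqrt{906393}}{906393}$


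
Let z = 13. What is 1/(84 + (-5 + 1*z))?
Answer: 1/92 ≈ 0.010870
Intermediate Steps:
1/(84 + (-5 + 1*z)) = 1/(84 + (-5 + 1*13)) = 1/(84 + (-5 + 13)) = 1/(84 + 8) = 1/92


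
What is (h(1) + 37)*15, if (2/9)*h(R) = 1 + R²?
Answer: 690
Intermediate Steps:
h(R) = 9/2 + 9*R²/2 (h(R) = 9*(1 + R²)/2 = 9/2 + 9*R²/2)
(h(1) + 37)*15 = ((9/2 + (9/2)*1²) + 37)*15 = ((9/2 + (9/2)*1) + 37)*15 = ((9/2 + 9/2) + 37)*15 = (9 + 37)*15 = 46*15 = 690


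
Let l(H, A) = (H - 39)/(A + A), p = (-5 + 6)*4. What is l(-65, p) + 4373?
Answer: 4360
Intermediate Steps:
p = 4 (p = 1*4 = 4)
l(H, A) = (-39 + H)/(2*A) (l(H, A) = (-39 + H)/((2*A)) = (-39 + H)*(1/(2*A)) = (-39 + H)/(2*A))
l(-65, p) + 4373 = (½)*(-39 - 65)/4 + 4373 = (½)*(¼)*(-104) + 4373 = -13 + 4373 = 4360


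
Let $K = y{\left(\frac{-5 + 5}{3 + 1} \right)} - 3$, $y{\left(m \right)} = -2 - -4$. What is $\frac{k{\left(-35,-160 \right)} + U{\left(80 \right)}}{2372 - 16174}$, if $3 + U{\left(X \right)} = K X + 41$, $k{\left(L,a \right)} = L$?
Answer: $\frac{77}{13802} \approx 0.0055789$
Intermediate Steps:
$y{\left(m \right)} = 2$ ($y{\left(m \right)} = -2 + 4 = 2$)
$K = -1$ ($K = 2 - 3 = -1$)
$U{\left(X \right)} = 38 - X$ ($U{\left(X \right)} = -3 - \left(-41 + X\right) = 38 - X$)
$\frac{k{\left(-35,-160 \right)} + U{\left(80 \right)}}{2372 - 16174} = \frac{-35 + \left(38 - 80\right)}{2372 - 16174} = \frac{-35 + \left(38 - 80\right)}{-13802} = \left(-35 - 42\right) \left(- \frac{1}{13802}\right) = \left(-77\right) \left(- \frac{1}{13802}\right) = \frac{77}{13802}$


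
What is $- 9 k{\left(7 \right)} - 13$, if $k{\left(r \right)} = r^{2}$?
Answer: $-454$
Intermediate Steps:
$- 9 k{\left(7 \right)} - 13 = - 9 \cdot 7^{2} - 13 = \left(-9\right) 49 - 13 = -441 - 13 = -454$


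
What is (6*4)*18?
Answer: 432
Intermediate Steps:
(6*4)*18 = 24*18 = 432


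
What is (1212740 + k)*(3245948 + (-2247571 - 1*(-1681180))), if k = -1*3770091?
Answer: -6852567773507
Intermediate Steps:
k = -3770091
(1212740 + k)*(3245948 + (-2247571 - 1*(-1681180))) = (1212740 - 3770091)*(3245948 + (-2247571 - 1*(-1681180))) = -2557351*(3245948 + (-2247571 + 1681180)) = -2557351*(3245948 - 566391) = -2557351*2679557 = -6852567773507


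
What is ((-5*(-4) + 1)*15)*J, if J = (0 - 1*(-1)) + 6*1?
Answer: 2205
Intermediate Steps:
J = 7 (J = (0 + 1) + 6 = 1 + 6 = 7)
((-5*(-4) + 1)*15)*J = ((-5*(-4) + 1)*15)*7 = ((20 + 1)*15)*7 = (21*15)*7 = 315*7 = 2205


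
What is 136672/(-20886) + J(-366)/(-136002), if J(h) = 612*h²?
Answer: -144237027928/236711481 ≈ -609.34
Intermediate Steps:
136672/(-20886) + J(-366)/(-136002) = 136672/(-20886) + (612*(-366)²)/(-136002) = 136672*(-1/20886) + (612*133956)*(-1/136002) = -68336/10443 + 81981072*(-1/136002) = -68336/10443 - 13663512/22667 = -144237027928/236711481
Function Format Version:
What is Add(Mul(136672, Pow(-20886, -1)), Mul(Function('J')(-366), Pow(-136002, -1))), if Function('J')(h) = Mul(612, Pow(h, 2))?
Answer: Rational(-144237027928, 236711481) ≈ -609.34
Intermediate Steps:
Add(Mul(136672, Pow(-20886, -1)), Mul(Function('J')(-366), Pow(-136002, -1))) = Add(Mul(136672, Pow(-20886, -1)), Mul(Mul(612, Pow(-366, 2)), Pow(-136002, -1))) = Add(Mul(136672, Rational(-1, 20886)), Mul(Mul(612, 133956), Rational(-1, 136002))) = Add(Rational(-68336, 10443), Mul(81981072, Rational(-1, 136002))) = Add(Rational(-68336, 10443), Rational(-13663512, 22667)) = Rational(-144237027928, 236711481)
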